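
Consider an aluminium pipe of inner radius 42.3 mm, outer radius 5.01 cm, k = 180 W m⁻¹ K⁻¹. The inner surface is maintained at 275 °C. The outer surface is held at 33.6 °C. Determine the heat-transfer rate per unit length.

Q' = 1.61×10^6 W/m

Q' = 2πk·ΔT/ln(r₂/r₁) = 2π × 180 × 241.4 / ln(0.0501/0.0423) = 1.61×10^6 W/m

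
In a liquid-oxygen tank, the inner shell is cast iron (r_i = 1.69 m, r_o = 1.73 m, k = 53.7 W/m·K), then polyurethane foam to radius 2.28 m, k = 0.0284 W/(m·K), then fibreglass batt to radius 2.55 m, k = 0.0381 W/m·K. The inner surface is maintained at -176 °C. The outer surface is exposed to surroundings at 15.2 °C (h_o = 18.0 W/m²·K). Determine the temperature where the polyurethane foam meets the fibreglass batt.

T = -23.0 °C

Treat each layer as a resistance in series:
  R_cast iron = (1/1.69 − 1/1.73)/(4πk) = 0.01368/(4π·53.7) = 2.027×10^-5 K/W
  R_polyurethane foam = (1/1.73 − 1/2.28)/(4πk) = 0.1394/(4π·0.0284) = 0.3907 K/W
  R_fibreglass batt = (1/2.28 − 1/2.55)/(4πk) = 0.04644/(4π·0.0381) = 0.09700 K/W
  R_conv,out = 1/(4πr²h) = 1/(4π·2.55²·18.0) = 6.799×10^-4 K/W
ΣR = 2.027×10^-5 + 0.3907 + 0.09700 + 6.799×10^-4 = 0.4884 K/W
Q = ΔT/ΣR = (-176 °C − 15.2 °C)/0.4884 = -391.5 W
From the inner boundary to the polyurethane foam/fibreglass batt interface, ΣR_partial = 0.3907 K/W.
T_interface = T_in − Q·ΣR_partial = -176 °C − (-391.5)(0.3907) = -23.0 °C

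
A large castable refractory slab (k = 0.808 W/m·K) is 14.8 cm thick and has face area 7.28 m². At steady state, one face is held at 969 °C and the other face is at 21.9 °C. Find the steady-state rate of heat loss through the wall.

Q = 37.6 kW

Q = kA·ΔT/L = 0.808 × 7.28 × |969 °C − 21.9 °C| / 0.148 = 37600 W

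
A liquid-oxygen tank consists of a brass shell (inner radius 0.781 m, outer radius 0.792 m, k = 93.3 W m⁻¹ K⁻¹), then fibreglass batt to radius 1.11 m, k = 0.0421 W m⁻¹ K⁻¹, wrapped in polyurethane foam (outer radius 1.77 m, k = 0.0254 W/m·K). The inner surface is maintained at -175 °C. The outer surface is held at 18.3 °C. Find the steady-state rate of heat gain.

Q = 111 W

Resistance network (inner→outer):
  R_brass = (1/0.781 − 1/0.792)/(4πk) = 0.01778/(4π·93.3) = 1.517×10^-5 K/W
  R_fibreglass batt = (1/0.792 − 1/1.11)/(4πk) = 0.3617/(4π·0.0421) = 0.6837 K/W
  R_polyurethane foam = (1/1.11 − 1/1.77)/(4πk) = 0.3359/(4π·0.0254) = 1.052 K/W
ΣR = 1.517×10^-5 + 0.6837 + 1.052 = 1.736 K/W
Q = ΔT/ΣR = (-175 °C − 18.3 °C)/1.736 = -111 W
(Negative Q ⇒ heat flows inward; heat gain = 111 W.)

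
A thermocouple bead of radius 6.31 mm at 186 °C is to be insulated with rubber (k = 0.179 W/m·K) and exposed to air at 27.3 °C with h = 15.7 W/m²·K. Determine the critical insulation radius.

For a sphere, r_cr = 2k_ins/h = 2·0.179/15.7 = 0.0228 m = 2.28 cm

r_cr = 2.28 cm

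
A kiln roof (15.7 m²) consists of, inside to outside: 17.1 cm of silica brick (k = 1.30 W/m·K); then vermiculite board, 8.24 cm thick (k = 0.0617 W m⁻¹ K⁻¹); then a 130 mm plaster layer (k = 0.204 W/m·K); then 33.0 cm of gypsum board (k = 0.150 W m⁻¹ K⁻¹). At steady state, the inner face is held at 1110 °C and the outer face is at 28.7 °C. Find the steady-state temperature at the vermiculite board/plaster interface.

Resistance network (inner→outer):
  R_silica brick = L/(kA) = 0.171/(1.30·15.7) = 0.008378 K/W
  R_vermiculite board = L/(kA) = 0.0824/(0.0617·15.7) = 0.08506 K/W
  R_plaster = L/(kA) = 0.130/(0.204·15.7) = 0.04059 K/W
  R_gypsum board = L/(kA) = 0.330/(0.150·15.7) = 0.1401 K/W
ΣR = 0.008378 + 0.08506 + 0.04059 + 0.1401 = 0.2741 K/W
Q = ΔT/ΣR = (1110 °C − 28.7 °C)/0.2741 = 3945 W
From the inner boundary to the vermiculite board/plaster interface, ΣR_partial = 0.09344 K/W.
T_interface = T_in − Q·ΣR_partial = 1110 °C − (3945)(0.09344) = 741 °C

T = 741 °C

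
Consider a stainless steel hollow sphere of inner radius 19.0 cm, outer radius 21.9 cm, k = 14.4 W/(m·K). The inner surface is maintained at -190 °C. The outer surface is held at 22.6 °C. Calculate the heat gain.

Q = 4πk·ΔT/(1/r₁ − 1/r₂) = 4π × 14.4 × 212.6 / (1/0.190 − 1/0.219) = 55200 W

Q = 55.2 kW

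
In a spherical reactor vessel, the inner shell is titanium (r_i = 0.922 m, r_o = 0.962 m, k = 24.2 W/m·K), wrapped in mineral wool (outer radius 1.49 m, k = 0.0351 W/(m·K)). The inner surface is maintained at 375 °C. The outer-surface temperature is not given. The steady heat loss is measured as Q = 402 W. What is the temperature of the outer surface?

Series resistances:
  R_titanium = (1/0.922 − 1/0.962)/(4πk) = 0.04510/(4π·24.2) = 1.483×10^-4 K/W
  R_mineral wool = (1/0.962 − 1/1.49)/(4πk) = 0.3684/(4π·0.0351) = 0.8351 K/W
ΣR = 0.8353 K/W
ΔT = Q·ΣR = 402 × 0.8353 = 335.8 K
Heat flows outward, so T_out = T_in − ΔT = 375 − 335.8 = 39.2 °C

T_out = 39.2 °C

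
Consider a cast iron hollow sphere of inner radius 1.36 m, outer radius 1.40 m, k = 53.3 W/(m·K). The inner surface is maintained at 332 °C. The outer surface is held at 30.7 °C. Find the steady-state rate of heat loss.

Q = 9610 kW

Q = 4πk·ΔT/(1/r₁ − 1/r₂) = 4π × 53.3 × 301.3 / (1/1.36 − 1/1.40) = 9.61×10^6 W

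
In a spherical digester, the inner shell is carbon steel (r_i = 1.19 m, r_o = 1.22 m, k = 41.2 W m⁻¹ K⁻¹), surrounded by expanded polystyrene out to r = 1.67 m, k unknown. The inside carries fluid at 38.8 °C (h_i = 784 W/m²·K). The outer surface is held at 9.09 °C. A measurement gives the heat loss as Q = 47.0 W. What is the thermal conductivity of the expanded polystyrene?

ΣR = ΔT/Q = |38.8 − 9.09|/47.0 = 0.6321 K/W
Known resistances:
  R_conv,in = 1/(4πr²h) = 1/(4π·1.19²·784) = 7.168×10^-5 K/W
  R_carbon steel = (1/1.19 − 1/1.22)/(4πk) = 0.02066/(4π·41.2) = 3.991×10^-5 K/W
R_expanded polystyrene = ΣR − ΣR_known = 0.6321 − 1.116×10^-4 = 0.6320 K/W
(1/r₁−1/r₂)/(4πk) = 0.6320 ⇒ k = 0.2209/(4π·0.6320) = 0.0278 W/m·K

k = 0.0278 W/m·K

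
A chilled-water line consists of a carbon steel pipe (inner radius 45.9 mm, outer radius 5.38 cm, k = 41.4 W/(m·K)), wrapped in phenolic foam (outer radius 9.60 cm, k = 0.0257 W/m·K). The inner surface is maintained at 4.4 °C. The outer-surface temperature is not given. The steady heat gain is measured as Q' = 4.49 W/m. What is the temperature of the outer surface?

T_out = 20.5 °C

Sum the resistances:
  R'_carbon steel = ln(0.0538/0.0459)/(2πk) = 0.1588/(2π·41.4) = 6.105×10^-4 m·K/W
  R'_phenolic foam = ln(0.0960/0.0538)/(2πk) = 0.5791/(2π·0.0257) = 3.586 m·K/W
ΣR = 3.587 m·K/W
ΔT = Q'·ΣR = 4.49 × 3.587 = 16.11 K
Heat flows inward, so T_out = T_in + ΔT = 4.4 + 16.11 = 20.5 °C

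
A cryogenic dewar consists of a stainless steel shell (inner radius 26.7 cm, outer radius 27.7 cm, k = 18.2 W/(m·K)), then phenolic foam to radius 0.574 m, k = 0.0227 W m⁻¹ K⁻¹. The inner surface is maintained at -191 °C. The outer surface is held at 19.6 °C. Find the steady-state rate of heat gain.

Q = 32.2 W

Resistance network (inner→outer):
  R_stainless steel = (1/0.267 − 1/0.277)/(4πk) = 0.1352/(4π·18.2) = 5.912×10^-4 K/W
  R_phenolic foam = (1/0.277 − 1/0.574)/(4πk) = 1.868/(4π·0.0227) = 6.548 K/W
ΣR = 5.912×10^-4 + 6.548 = 6.549 K/W
Q = ΔT/ΣR = (-191 °C − 19.6 °C)/6.549 = -32.2 W
(Negative Q ⇒ heat flows inward; heat gain = 32.2 W.)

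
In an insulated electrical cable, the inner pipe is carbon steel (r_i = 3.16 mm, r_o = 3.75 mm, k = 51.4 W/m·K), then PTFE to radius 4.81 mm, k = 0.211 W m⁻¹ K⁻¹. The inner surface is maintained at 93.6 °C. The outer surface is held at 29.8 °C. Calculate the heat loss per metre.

Q' = 339 W/m

Resistance network (inner→outer):
  R'_carbon steel = ln(0.00375/0.00316)/(2πk) = 0.1712/(2π·51.4) = 5.301×10^-4 m·K/W
  R'_PTFE = ln(0.00481/0.00375)/(2πk) = 0.2489/(2π·0.211) = 0.1878 m·K/W
ΣR = 5.301×10^-4 + 0.1878 = 0.1883 m·K/W
Q' = ΔT/ΣR = (93.6 °C − 29.8 °C)/0.1883 = 339 W/m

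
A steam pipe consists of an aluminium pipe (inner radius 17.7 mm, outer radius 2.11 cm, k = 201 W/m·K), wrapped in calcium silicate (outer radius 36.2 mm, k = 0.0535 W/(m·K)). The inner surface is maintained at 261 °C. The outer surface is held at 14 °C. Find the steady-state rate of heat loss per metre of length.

Q' = 154 W/m

Treat each layer as a resistance in series:
  R'_aluminium = ln(0.0211/0.0177)/(2πk) = 0.1757/(2π·201) = 1.391×10^-4 m·K/W
  R'_calcium silicate = ln(0.0362/0.0211)/(2πk) = 0.5398/(2π·0.0535) = 1.606 m·K/W
ΣR = 1.391×10^-4 + 1.606 = 1.606 m·K/W
Q' = ΔT/ΣR = (261 °C − 14 °C)/1.606 = 154 W/m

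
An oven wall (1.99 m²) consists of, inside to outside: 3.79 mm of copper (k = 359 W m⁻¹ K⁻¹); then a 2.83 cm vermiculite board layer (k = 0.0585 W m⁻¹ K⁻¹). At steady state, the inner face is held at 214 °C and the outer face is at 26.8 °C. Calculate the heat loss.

Series thermal resistances, inner to outer:
  R_copper = L/(kA) = 0.00379/(359·1.99) = 5.305×10^-6 K/W
  R_vermiculite board = L/(kA) = 0.0283/(0.0585·1.99) = 0.2431 K/W
ΣR = 5.305×10^-6 + 0.2431 = 0.2431 K/W
Q = ΔT/ΣR = (214 °C − 26.8 °C)/0.2431 = 770 W

Q = 770 W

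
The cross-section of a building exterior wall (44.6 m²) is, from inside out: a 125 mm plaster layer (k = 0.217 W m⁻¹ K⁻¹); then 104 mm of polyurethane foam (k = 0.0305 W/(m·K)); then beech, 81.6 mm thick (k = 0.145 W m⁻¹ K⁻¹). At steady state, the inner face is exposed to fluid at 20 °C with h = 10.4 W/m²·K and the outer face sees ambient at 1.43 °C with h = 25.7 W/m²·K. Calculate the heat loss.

Q = 177 W

Resistance network (inner→outer):
  R_conv,in = 1/(hA) = 1/(10.4·44.6) = 0.002156 K/W
  R_plaster = L/(kA) = 0.125/(0.217·44.6) = 0.01292 K/W
  R_polyurethane foam = L/(kA) = 0.104/(0.0305·44.6) = 0.07645 K/W
  R_beech = L/(kA) = 0.0816/(0.145·44.6) = 0.01262 K/W
  R_conv,out = 1/(hA) = 1/(25.7·44.6) = 8.724×10^-4 K/W
ΣR = 0.002156 + 0.01292 + 0.07645 + 0.01262 + 8.724×10^-4 = 0.1050 K/W
Q = ΔT/ΣR = (20 °C − 1.43 °C)/0.1050 = 177 W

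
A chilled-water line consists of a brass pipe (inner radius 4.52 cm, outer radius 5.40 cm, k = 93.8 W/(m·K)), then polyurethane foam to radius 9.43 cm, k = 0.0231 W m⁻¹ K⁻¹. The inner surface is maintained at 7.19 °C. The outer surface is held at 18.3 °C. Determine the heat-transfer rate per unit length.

Q' = 2.89 W/m

Resistance network (inner→outer):
  R'_brass = ln(0.0540/0.0452)/(2πk) = 0.1779/(2π·93.8) = 3.018×10^-4 m·K/W
  R'_polyurethane foam = ln(0.0943/0.0540)/(2πk) = 0.5575/(2π·0.0231) = 3.841 m·K/W
ΣR = 3.018×10^-4 + 3.841 = 3.841 m·K/W
Q' = ΔT/ΣR = (7.19 °C − 18.3 °C)/3.841 = -2.89 W/m
(Negative Q' ⇒ heat flows inward; heat gain = 2.89 W/m.)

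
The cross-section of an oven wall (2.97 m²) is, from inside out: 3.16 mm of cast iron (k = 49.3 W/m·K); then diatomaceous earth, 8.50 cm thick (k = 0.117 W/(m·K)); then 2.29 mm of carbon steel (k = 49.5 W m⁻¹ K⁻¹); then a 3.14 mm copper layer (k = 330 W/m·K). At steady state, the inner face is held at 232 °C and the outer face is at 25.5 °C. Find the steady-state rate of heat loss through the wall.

Treat each layer as a resistance in series:
  R_cast iron = L/(kA) = 0.00316/(49.3·2.97) = 2.158×10^-5 K/W
  R_diatomaceous earth = L/(kA) = 0.0850/(0.117·2.97) = 0.2446 K/W
  R_carbon steel = L/(kA) = 0.00229/(49.5·2.97) = 1.558×10^-5 K/W
  R_copper = L/(kA) = 0.00314/(330·2.97) = 3.204×10^-6 K/W
ΣR = 2.158×10^-5 + 0.2446 + 1.558×10^-5 + 3.204×10^-6 = 0.2446 K/W
Q = ΔT/ΣR = (232 °C − 25.5 °C)/0.2446 = 844 W

Q = 844 W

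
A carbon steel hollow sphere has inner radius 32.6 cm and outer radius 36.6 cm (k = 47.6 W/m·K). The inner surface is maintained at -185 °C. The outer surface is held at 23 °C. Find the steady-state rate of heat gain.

Q = 4πk·ΔT/(1/r₁ − 1/r₂) = 4π × 47.6 × 208 / (1/0.326 − 1/0.366) = 3.71×10^5 W

Q = 3.71×10^5 W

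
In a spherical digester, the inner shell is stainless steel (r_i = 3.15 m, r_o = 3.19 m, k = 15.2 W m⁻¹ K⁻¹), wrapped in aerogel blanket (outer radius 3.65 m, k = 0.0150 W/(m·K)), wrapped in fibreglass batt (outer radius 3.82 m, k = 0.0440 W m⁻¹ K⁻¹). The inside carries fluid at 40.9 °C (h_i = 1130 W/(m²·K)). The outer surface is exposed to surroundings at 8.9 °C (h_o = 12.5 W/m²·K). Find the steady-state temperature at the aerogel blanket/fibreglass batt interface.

Resistance network (inner→outer):
  R_conv,in = 1/(4πr²h) = 1/(4π·3.15²·1130) = 7.097×10^-6 K/W
  R_stainless steel = (1/3.15 − 1/3.19)/(4πk) = 0.003981/(4π·15.2) = 2.084×10^-5 K/W
  R_aerogel blanket = (1/3.19 − 1/3.65)/(4πk) = 0.03951/(4π·0.0150) = 0.2096 K/W
  R_fibreglass batt = (1/3.65 − 1/3.82)/(4πk) = 0.01219/(4π·0.0440) = 0.02205 K/W
  R_conv,out = 1/(4πr²h) = 1/(4π·3.82²·12.5) = 4.363×10^-4 K/W
ΣR = 7.097×10^-6 + 2.084×10^-5 + 0.2096 + 0.02205 + 4.363×10^-4 = 0.2321 K/W
Q = ΔT/ΣR = (40.9 °C − 8.9 °C)/0.2321 = 137.9 W
From the inner boundary to the aerogel blanket/fibreglass batt interface, ΣR_partial = 0.2096 K/W.
T_interface = T_in − Q·ΣR_partial = 40.9 °C − (137.9)(0.2096) = 12.0 °C

T = 12.0 °C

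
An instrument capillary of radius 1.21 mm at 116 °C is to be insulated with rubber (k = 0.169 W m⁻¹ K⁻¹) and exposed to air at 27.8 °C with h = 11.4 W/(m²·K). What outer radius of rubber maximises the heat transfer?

For a cylinder, r_cr = k_ins/h = 0.169/11.4 = 0.0148 m = 1.48 cm

r_cr = 1.48 cm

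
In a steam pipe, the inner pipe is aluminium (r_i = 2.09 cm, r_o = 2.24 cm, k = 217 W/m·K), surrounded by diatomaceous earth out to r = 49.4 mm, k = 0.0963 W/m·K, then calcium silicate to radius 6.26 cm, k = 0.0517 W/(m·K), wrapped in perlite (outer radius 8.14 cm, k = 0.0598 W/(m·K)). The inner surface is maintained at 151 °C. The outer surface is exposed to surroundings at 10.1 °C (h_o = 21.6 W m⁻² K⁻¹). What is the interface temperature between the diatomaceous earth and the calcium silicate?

T = 85.8 °C

Resistance network (inner→outer):
  R'_aluminium = ln(0.0224/0.0209)/(2πk) = 0.06931/(2π·217) = 5.084×10^-5 m·K/W
  R'_diatomaceous earth = ln(0.0494/0.0224)/(2πk) = 0.7909/(2π·0.0963) = 1.307 m·K/W
  R'_calcium silicate = ln(0.0626/0.0494)/(2πk) = 0.2368/(2π·0.0517) = 0.7290 m·K/W
  R'_perlite = ln(0.0814/0.0626)/(2πk) = 0.2626/(2π·0.0598) = 0.6989 m·K/W
  R'_conv,out = 1/(2πr h) = 1/(2π·0.0814·21.6) = 0.09052 m·K/W
ΣR = 5.084×10^-5 + 1.307 + 0.7290 + 0.6989 + 0.09052 = 2.825 m·K/W
Q' = ΔT/ΣR = (151 °C − 10.1 °C)/2.825 = 49.88 W/m
From the inner boundary to the diatomaceous earth/calcium silicate interface, ΣR_partial = 1.307 m·K/W.
T_interface = T_in − Q'·ΣR_partial = 151 °C − (49.88)(1.307) = 85.8 °C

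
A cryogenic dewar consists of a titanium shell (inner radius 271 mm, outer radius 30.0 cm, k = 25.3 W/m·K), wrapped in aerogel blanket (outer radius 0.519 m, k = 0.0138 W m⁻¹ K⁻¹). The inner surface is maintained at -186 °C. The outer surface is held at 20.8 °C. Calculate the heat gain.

Treat each layer as a resistance in series:
  R_titanium = (1/0.271 − 1/0.300)/(4πk) = 0.3567/(4π·25.3) = 0.001122 K/W
  R_aerogel blanket = (1/0.300 − 1/0.519)/(4πk) = 1.407/(4π·0.0138) = 8.111 K/W
ΣR = 0.001122 + 8.111 = 8.112 K/W
Q = ΔT/ΣR = (-186 °C − 20.8 °C)/8.112 = -25.5 W
(Negative Q ⇒ heat flows inward; heat gain = 25.5 W.)

Q = 25.5 W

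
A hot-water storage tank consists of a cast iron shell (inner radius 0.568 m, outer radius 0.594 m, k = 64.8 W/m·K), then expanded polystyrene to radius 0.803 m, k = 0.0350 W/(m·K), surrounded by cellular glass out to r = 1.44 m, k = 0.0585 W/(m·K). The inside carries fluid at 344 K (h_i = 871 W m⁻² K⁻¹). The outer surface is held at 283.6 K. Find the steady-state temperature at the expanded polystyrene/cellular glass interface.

Resistance network (inner→outer):
  R_conv,in = 1/(4πr²h) = 1/(4π·0.568²·871) = 2.832×10^-4 K/W
  R_cast iron = (1/0.568 − 1/0.594)/(4πk) = 0.07706/(4π·64.8) = 9.464×10^-5 K/W
  R_expanded polystyrene = (1/0.594 − 1/0.803)/(4πk) = 0.4382/(4π·0.0350) = 0.9962 K/W
  R_cellular glass = (1/0.803 − 1/1.44)/(4πk) = 0.5509/(4π·0.0585) = 0.7494 K/W
ΣR = 2.832×10^-4 + 9.464×10^-5 + 0.9962 + 0.7494 = 1.746 K/W
Q = ΔT/ΣR = (344 K − 283.6 K)/1.746 = 34.59 W
From the inner boundary to the expanded polystyrene/cellular glass interface, ΣR_partial = 0.9966 K/W.
T_interface = T_in − Q·ΣR_partial = 344 K − (34.59)(0.9966) = 309.5 K

T = 309.5 K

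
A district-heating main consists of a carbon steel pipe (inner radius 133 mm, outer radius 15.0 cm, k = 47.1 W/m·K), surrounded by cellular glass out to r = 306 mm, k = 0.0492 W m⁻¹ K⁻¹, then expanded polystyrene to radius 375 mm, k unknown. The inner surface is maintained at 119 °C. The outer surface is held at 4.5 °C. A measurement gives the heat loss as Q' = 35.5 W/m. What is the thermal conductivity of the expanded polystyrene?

k = 0.0352 W/m·K

ΣR = ΔT/Q' = |119 − 4.5|/35.5 = 3.225 m·K/W
Known resistances:
  R'_carbon steel = ln(0.150/0.133)/(2πk) = 0.1203/(2π·47.1) = 4.065×10^-4 m·K/W
  R'_cellular glass = ln(0.306/0.150)/(2πk) = 0.7129/(2π·0.0492) = 2.306 m·K/W
R_expanded polystyrene = ΣR − ΣR_known = 3.225 − 2.306 = 0.9190 m·K/W
ln(r₂/r₁)/(2πk) = 0.9190 ⇒ k = 0.2033/(2π·0.9190) = 0.0352 W/m·K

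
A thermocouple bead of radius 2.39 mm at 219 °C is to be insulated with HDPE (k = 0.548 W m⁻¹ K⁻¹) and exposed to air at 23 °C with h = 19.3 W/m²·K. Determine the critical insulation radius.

For a sphere, r_cr = 2k_ins/h = 2·0.548/19.3 = 0.0568 m = 5.68 cm

r_cr = 5.68 cm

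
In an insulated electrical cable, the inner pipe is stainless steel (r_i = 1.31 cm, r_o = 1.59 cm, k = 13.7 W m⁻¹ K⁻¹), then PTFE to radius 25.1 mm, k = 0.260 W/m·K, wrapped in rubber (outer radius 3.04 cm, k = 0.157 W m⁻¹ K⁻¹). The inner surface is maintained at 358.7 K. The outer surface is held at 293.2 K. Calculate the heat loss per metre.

Series thermal resistances, inner to outer:
  R'_stainless steel = ln(0.0159/0.0131)/(2πk) = 0.1937/(2π·13.7) = 0.002250 m·K/W
  R'_PTFE = ln(0.0251/0.0159)/(2πk) = 0.4565/(2π·0.260) = 0.2795 m·K/W
  R'_rubber = ln(0.0304/0.0251)/(2πk) = 0.1916/(2π·0.157) = 0.1942 m·K/W
ΣR = 0.002250 + 0.2795 + 0.1942 = 0.4760 m·K/W
Q' = ΔT/ΣR = (358.7 K − 293.2 K)/0.4760 = 138 W/m

Q' = 138 W/m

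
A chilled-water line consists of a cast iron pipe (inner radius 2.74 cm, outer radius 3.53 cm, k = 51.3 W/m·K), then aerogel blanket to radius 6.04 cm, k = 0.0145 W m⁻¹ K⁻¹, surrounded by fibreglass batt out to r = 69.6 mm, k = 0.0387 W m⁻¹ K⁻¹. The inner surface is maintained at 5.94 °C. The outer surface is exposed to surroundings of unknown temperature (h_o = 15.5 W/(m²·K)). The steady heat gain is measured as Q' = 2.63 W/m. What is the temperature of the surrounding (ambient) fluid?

T_out = 23.4 °C

Sum the resistances:
  R'_cast iron = ln(0.0353/0.0274)/(2πk) = 0.2533/(2π·51.3) = 7.860×10^-4 m·K/W
  R'_aerogel blanket = ln(0.0604/0.0353)/(2πk) = 0.5371/(2π·0.0145) = 5.895 m·K/W
  R'_fibreglass batt = ln(0.0696/0.0604)/(2πk) = 0.1418/(2π·0.0387) = 0.5831 m·K/W
  R'_conv,out = 1/(2πr h) = 1/(2π·0.0696·15.5) = 0.1475 m·K/W
ΣR = 6.627 m·K/W
ΔT = Q'·ΣR = 2.63 × 6.627 = 17.43 K
Heat flows inward, so T_out = T_in + ΔT = 5.94 + 17.43 = 23.4 °C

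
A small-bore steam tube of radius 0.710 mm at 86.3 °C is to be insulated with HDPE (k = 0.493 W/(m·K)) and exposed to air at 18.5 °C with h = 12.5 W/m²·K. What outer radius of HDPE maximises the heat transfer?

For a cylinder, r_cr = k_ins/h = 0.493/12.5 = 0.0394 m = 3.94 cm

r_cr = 3.94 cm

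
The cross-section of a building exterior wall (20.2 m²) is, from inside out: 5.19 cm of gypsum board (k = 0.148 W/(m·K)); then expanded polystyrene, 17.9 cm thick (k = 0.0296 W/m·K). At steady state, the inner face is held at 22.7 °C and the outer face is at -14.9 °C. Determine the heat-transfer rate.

Q = 119 W

Series thermal resistances, inner to outer:
  R_gypsum board = L/(kA) = 0.0519/(0.148·20.2) = 0.01736 K/W
  R_expanded polystyrene = L/(kA) = 0.179/(0.0296·20.2) = 0.2994 K/W
ΣR = 0.01736 + 0.2994 = 0.3168 K/W
Q = ΔT/ΣR = (22.7 °C − -14.9 °C)/0.3168 = 119 W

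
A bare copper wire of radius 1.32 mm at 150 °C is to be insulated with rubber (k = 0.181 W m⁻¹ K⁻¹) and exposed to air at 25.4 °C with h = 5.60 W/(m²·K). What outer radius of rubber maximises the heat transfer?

r_cr = 3.23 cm

For a cylinder, r_cr = k_ins/h = 0.181/5.60 = 0.0323 m = 3.23 cm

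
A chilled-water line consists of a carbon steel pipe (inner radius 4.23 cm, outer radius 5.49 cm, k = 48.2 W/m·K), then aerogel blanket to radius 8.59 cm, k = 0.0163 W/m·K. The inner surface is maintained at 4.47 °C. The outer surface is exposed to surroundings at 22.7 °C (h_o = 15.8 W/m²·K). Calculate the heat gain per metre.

Q' = 4.06 W/m

Treat each layer as a resistance in series:
  R'_carbon steel = ln(0.0549/0.0423)/(2πk) = 0.2607/(2π·48.2) = 8.609×10^-4 m·K/W
  R'_aerogel blanket = ln(0.0859/0.0549)/(2πk) = 0.4477/(2π·0.0163) = 4.371 m·K/W
  R'_conv,out = 1/(2πr h) = 1/(2π·0.0859·15.8) = 0.1173 m·K/W
ΣR = 8.609×10^-4 + 4.371 + 0.1173 = 4.489 m·K/W
Q' = ΔT/ΣR = (4.47 °C − 22.7 °C)/4.489 = -4.06 W/m
(Negative Q' ⇒ heat flows inward; heat gain = 4.06 W/m.)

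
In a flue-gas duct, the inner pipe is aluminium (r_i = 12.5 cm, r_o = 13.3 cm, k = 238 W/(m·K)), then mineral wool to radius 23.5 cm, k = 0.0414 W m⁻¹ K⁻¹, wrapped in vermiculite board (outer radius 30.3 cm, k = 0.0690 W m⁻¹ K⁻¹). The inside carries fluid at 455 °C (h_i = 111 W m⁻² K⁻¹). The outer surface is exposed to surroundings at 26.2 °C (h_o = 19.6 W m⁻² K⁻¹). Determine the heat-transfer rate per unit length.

Resistance network (inner→outer):
  R'_conv,in = 1/(2πr h) = 1/(2π·0.125·111) = 0.01147 m·K/W
  R'_aluminium = ln(0.133/0.125)/(2πk) = 0.06204/(2π·238) = 4.148×10^-5 m·K/W
  R'_mineral wool = ln(0.235/0.133)/(2πk) = 0.5692/(2π·0.0414) = 2.188 m·K/W
  R'_vermiculite board = ln(0.303/0.235)/(2πk) = 0.2541/(2π·0.0690) = 0.5862 m·K/W
  R'_conv,out = 1/(2πr h) = 1/(2π·0.303·19.6) = 0.02680 m·K/W
ΣR = 0.01147 + 4.148×10^-5 + 2.188 + 0.5862 + 0.02680 = 2.813 m·K/W
Q' = ΔT/ΣR = (455 °C − 26.2 °C)/2.813 = 152 W/m

Q' = 152 W/m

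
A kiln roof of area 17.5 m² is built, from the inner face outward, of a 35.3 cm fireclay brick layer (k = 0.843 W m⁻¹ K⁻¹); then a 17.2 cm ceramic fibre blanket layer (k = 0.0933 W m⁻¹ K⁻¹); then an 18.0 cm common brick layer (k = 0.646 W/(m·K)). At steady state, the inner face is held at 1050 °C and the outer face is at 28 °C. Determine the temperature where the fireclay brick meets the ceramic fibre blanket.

Treat each layer as a resistance in series:
  R_fireclay brick = L/(kA) = 0.353/(0.843·17.5) = 0.02393 K/W
  R_ceramic fibre blanket = L/(kA) = 0.172/(0.0933·17.5) = 0.1053 K/W
  R_common brick = L/(kA) = 0.180/(0.646·17.5) = 0.01592 K/W
ΣR = 0.02393 + 0.1053 + 0.01592 = 0.1452 K/W
Q = ΔT/ΣR = (1050 °C − 28 °C)/0.1452 = 7039 W
From the inner boundary to the fireclay brick/ceramic fibre blanket interface, ΣR_partial = 0.02393 K/W.
T_interface = T_in − Q·ΣR_partial = 1050 °C − (7039)(0.02393) = 882 °C

T = 882 °C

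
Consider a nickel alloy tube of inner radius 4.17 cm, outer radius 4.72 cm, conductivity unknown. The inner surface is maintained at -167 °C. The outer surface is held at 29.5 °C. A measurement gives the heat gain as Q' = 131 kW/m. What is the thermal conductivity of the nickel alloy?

ΣR = ΔT/Q' = |-167 − 29.5|/1.31×10^5 = 0.001500 m·K/W
ln(r₂/r₁)/(2πk) = 0.001500 ⇒ k = 0.1239/(2π·0.001500) = 13.1 W/m·K

k = 13.1 W/m·K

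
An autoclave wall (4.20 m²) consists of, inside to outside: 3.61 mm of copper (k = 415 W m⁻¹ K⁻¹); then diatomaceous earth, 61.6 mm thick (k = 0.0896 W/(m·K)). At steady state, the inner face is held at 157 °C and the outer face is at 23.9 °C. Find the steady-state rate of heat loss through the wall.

Q = 813 W

Series thermal resistances, inner to outer:
  R_copper = L/(kA) = 0.00361/(415·4.20) = 2.071×10^-6 K/W
  R_diatomaceous earth = L/(kA) = 0.0616/(0.0896·4.20) = 0.1637 K/W
ΣR = 2.071×10^-6 + 0.1637 = 0.1637 K/W
Q = ΔT/ΣR = (157 °C − 23.9 °C)/0.1637 = 813 W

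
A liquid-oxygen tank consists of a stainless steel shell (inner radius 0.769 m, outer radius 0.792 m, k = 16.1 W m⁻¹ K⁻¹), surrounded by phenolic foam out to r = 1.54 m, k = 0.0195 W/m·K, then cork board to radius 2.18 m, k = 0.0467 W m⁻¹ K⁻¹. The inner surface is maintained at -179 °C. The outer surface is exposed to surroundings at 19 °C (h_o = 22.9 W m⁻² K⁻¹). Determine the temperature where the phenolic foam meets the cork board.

T = -3.8 °C

Treat each layer as a resistance in series:
  R_stainless steel = (1/0.769 − 1/0.792)/(4πk) = 0.03776/(4π·16.1) = 1.867×10^-4 K/W
  R_phenolic foam = (1/0.792 − 1/1.54)/(4πk) = 0.6133/(4π·0.0195) = 2.503 K/W
  R_cork board = (1/1.54 − 1/2.18)/(4πk) = 0.1906/(4π·0.0467) = 0.3248 K/W
  R_conv,out = 1/(4πr²h) = 1/(4π·2.18²·22.9) = 7.312×10^-4 K/W
ΣR = 1.867×10^-4 + 2.503 + 0.3248 + 7.312×10^-4 = 2.829 K/W
Q = ΔT/ΣR = (-179 °C − 19 °C)/2.829 = -69.99 W
From the inner boundary to the phenolic foam/cork board interface, ΣR_partial = 2.503 K/W.
T_interface = T_in − Q·ΣR_partial = -179 °C − (-69.99)(2.503) = -3.8 °C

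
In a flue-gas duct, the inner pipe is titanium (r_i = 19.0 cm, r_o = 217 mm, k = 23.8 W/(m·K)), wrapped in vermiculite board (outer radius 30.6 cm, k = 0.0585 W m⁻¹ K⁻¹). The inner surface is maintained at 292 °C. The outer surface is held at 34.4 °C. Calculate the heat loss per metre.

Q' = 275 W/m

Treat each layer as a resistance in series:
  R'_titanium = ln(0.217/0.190)/(2πk) = 0.1329/(2π·23.8) = 8.885×10^-4 m·K/W
  R'_vermiculite board = ln(0.306/0.217)/(2πk) = 0.3437/(2π·0.0585) = 0.9350 m·K/W
ΣR = 8.885×10^-4 + 0.9350 = 0.9359 m·K/W
Q' = ΔT/ΣR = (292 °C − 34.4 °C)/0.9359 = 275 W/m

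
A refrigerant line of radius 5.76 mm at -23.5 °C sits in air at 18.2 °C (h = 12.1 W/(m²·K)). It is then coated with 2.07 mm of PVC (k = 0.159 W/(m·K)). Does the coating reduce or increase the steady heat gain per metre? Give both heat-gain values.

increases: 18.3 → 21.0 W/m

Critical radius for a cylinder: r_cr = k/h = 0.0131 m = 1.31 cm.
Outer radius after coating: r₂ = 0.00576 + 0.00207 = 0.00783 m.
Since r₁ < r_cr and r₂ ≤ r_cr, the coating moves toward the maximum at r_cr — heat gain rises.
Bare: R = 1/(2πr₁h) = 2.284 m·K/W; Q = 41.7/2.284 = 18.3 W/m.
Coated: R = R_cond + R_conv = 1.987 m·K/W; Q = 41.7/1.987 = 21.0 W/m.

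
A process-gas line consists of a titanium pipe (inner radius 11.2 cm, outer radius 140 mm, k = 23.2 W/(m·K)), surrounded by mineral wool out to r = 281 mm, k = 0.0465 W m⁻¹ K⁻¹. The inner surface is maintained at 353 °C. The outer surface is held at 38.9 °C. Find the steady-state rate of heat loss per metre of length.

Q' = 132 W/m

Series thermal resistances, inner to outer:
  R'_titanium = ln(0.140/0.112)/(2πk) = 0.2231/(2π·23.2) = 0.001531 m·K/W
  R'_mineral wool = ln(0.281/0.140)/(2πk) = 0.6967/(2π·0.0465) = 2.385 m·K/W
ΣR = 0.001531 + 2.385 = 2.387 m·K/W
Q' = ΔT/ΣR = (353 °C − 38.9 °C)/2.387 = 132 W/m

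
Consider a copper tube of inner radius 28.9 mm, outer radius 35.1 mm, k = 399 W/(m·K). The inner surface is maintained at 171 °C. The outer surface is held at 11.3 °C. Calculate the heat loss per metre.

Q' = 2πk·ΔT/ln(r₂/r₁) = 2π × 399 × 159.7 / ln(0.0351/0.0289) = 2.06×10^6 W/m

Q' = 2060 kW/m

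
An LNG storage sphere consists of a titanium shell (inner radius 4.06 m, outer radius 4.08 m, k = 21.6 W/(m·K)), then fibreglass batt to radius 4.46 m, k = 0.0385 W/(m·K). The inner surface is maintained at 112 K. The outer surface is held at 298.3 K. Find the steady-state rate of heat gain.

Resistance network (inner→outer):
  R_titanium = (1/4.06 − 1/4.08)/(4πk) = 0.001207/(4π·21.6) = 4.448×10^-6 K/W
  R_fibreglass batt = (1/4.08 − 1/4.46)/(4πk) = 0.02088/(4π·0.0385) = 0.04316 K/W
ΣR = 4.448×10^-6 + 0.04316 = 0.04316 K/W
Q = ΔT/ΣR = (112 K − 298.3 K)/0.04316 = -4320 W
(Negative Q ⇒ heat flows inward; heat gain = 4320 W.)

Q = 4.32 kW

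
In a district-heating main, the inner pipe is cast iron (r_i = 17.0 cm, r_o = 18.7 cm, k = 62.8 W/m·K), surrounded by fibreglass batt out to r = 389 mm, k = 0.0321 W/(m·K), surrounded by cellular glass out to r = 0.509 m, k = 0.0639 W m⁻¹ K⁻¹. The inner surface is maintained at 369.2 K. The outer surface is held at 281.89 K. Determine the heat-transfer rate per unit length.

Q' = 20.3 W/m

Treat each layer as a resistance in series:
  R'_cast iron = ln(0.187/0.170)/(2πk) = 0.09531/(2π·62.8) = 2.415×10^-4 m·K/W
  R'_fibreglass batt = ln(0.389/0.187)/(2πk) = 0.7325/(2π·0.0321) = 3.632 m·K/W
  R'_cellular glass = ln(0.509/0.389)/(2πk) = 0.2689/(2π·0.0639) = 0.6697 m·K/W
ΣR = 2.415×10^-4 + 3.632 + 0.6697 = 4.302 m·K/W
Q' = ΔT/ΣR = (369.2 K − 281.89 K)/4.302 = 20.3 W/m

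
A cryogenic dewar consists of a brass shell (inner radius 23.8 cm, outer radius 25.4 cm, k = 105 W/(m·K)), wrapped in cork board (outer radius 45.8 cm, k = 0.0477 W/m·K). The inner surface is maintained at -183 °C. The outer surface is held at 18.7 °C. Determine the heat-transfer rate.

Q = 68.9 W

Resistance network (inner→outer):
  R_brass = (1/0.238 − 1/0.254)/(4πk) = 0.2647/(4π·105) = 2.006×10^-4 K/W
  R_cork board = (1/0.254 − 1/0.458)/(4πk) = 1.754/(4π·0.0477) = 2.926 K/W
ΣR = 2.006×10^-4 + 2.926 = 2.926 K/W
Q = ΔT/ΣR = (-183 °C − 18.7 °C)/2.926 = -68.9 W
(Negative Q ⇒ heat flows inward; heat gain = 68.9 W.)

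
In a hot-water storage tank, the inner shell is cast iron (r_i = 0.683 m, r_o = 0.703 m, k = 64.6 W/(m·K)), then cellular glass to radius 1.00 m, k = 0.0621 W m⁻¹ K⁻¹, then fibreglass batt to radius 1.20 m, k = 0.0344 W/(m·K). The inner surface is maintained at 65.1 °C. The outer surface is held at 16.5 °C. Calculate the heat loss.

Resistance network (inner→outer):
  R_cast iron = (1/0.683 − 1/0.703)/(4πk) = 0.04165/(4π·64.6) = 5.131×10^-5 K/W
  R_cellular glass = (1/0.703 − 1/1.00)/(4πk) = 0.4225/(4π·0.0621) = 0.5414 K/W
  R_fibreglass batt = (1/1.00 − 1/1.20)/(4πk) = 0.1667/(4π·0.0344) = 0.3855 K/W
ΣR = 5.131×10^-5 + 0.5414 + 0.3855 = 0.9270 K/W
Q = ΔT/ΣR = (65.1 °C − 16.5 °C)/0.9270 = 52.4 W

Q = 52.4 W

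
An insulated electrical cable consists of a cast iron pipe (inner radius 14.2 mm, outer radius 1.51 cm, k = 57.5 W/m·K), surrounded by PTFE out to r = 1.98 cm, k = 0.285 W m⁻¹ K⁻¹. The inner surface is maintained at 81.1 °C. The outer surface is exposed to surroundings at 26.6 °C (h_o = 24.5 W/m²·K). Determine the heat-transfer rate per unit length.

Q' = 114 W/m

Resistance network (inner→outer):
  R'_cast iron = ln(0.0151/0.0142)/(2πk) = 0.06145/(2π·57.5) = 1.701×10^-4 m·K/W
  R'_PTFE = ln(0.0198/0.0151)/(2πk) = 0.2710/(2π·0.285) = 0.1513 m·K/W
  R'_conv,out = 1/(2πr h) = 1/(2π·0.0198·24.5) = 0.3281 m·K/W
ΣR = 1.701×10^-4 + 0.1513 + 0.3281 = 0.4796 m·K/W
Q' = ΔT/ΣR = (81.1 °C − 26.6 °C)/0.4796 = 114 W/m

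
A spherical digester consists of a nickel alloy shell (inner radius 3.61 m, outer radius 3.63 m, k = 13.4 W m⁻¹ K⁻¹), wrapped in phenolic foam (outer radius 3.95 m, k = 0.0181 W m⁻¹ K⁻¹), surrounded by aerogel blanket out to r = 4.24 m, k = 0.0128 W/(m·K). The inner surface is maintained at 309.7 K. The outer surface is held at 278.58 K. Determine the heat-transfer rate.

Treat each layer as a resistance in series:
  R_nickel alloy = (1/3.61 − 1/3.63)/(4πk) = 0.001526/(4π·13.4) = 9.064×10^-6 K/W
  R_phenolic foam = (1/3.63 − 1/3.95)/(4πk) = 0.02232/(4π·0.0181) = 0.09812 K/W
  R_aerogel blanket = (1/3.95 − 1/4.24)/(4πk) = 0.01732/(4π·0.0128) = 0.1077 K/W
ΣR = 9.064×10^-6 + 0.09812 + 0.1077 = 0.2058 K/W
Q = ΔT/ΣR = (309.7 K − 278.58 K)/0.2058 = 151 W

Q = 151 W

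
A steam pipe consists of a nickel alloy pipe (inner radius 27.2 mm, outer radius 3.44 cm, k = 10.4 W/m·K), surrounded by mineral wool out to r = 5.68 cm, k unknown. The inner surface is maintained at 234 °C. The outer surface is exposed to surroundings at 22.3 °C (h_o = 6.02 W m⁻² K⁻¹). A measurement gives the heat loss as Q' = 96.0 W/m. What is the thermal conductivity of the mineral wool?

ΣR = ΔT/Q' = |234 − 22.3|/96.0 = 2.205 m·K/W
Known resistances:
  R'_nickel alloy = ln(0.0344/0.0272)/(2πk) = 0.2348/(2π·10.4) = 0.003594 m·K/W
  R'_conv,out = 1/(2πr h) = 1/(2π·0.0568·6.02) = 0.4655 m·K/W
R_mineral wool = ΣR − ΣR_known = 2.205 − 0.4691 = 1.736 m·K/W
ln(r₂/r₁)/(2πk) = 1.736 ⇒ k = 0.5015/(2π·1.736) = 0.0460 W/m·K

k = 0.0460 W/m·K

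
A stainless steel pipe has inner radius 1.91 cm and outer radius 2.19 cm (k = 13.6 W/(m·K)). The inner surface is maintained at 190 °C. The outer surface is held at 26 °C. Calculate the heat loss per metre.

Q' = 102 kW/m

Q' = 2πk·ΔT/ln(r₂/r₁) = 2π × 13.6 × 164 / ln(0.0219/0.0191) = 1.02×10^5 W/m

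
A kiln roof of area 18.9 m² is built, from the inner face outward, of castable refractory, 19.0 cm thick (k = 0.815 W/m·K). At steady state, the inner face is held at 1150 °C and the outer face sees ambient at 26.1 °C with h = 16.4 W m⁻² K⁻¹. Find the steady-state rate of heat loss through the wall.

Series thermal resistances, inner to outer:
  R_castable refractory = L/(kA) = 0.190/(0.815·18.9) = 0.01233 K/W
  R_conv,out = 1/(hA) = 1/(16.4·18.9) = 0.003226 K/W
ΣR = 0.01233 + 0.003226 = 0.01556 K/W
Q = ΔT/ΣR = (1150 °C − 26.1 °C)/0.01556 = 72200 W

Q = 72200 W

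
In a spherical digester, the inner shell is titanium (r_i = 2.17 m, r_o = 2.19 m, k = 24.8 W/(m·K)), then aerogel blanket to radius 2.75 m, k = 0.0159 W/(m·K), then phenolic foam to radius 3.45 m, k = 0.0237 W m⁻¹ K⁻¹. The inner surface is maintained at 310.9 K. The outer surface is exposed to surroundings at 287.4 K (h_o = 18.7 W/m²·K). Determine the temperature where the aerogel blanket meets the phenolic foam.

Resistance network (inner→outer):
  R_titanium = (1/2.17 − 1/2.19)/(4πk) = 0.004208/(4π·24.8) = 1.350×10^-5 K/W
  R_aerogel blanket = (1/2.19 − 1/2.75)/(4πk) = 0.09298/(4π·0.0159) = 0.4654 K/W
  R_phenolic foam = (1/2.75 − 1/3.45)/(4πk) = 0.07378/(4π·0.0237) = 0.2477 K/W
  R_conv,out = 1/(4πr²h) = 1/(4π·3.45²·18.7) = 3.575×10^-4 K/W
ΣR = 1.350×10^-5 + 0.4654 + 0.2477 + 3.575×10^-4 = 0.7135 K/W
Q = ΔT/ΣR = (310.9 K − 287.4 K)/0.7135 = 32.94 W
From the inner boundary to the aerogel blanket/phenolic foam interface, ΣR_partial = 0.4654 K/W.
T_interface = T_in − Q·ΣR_partial = 310.9 K − (32.94)(0.4654) = 295.6 K

T = 295.6 K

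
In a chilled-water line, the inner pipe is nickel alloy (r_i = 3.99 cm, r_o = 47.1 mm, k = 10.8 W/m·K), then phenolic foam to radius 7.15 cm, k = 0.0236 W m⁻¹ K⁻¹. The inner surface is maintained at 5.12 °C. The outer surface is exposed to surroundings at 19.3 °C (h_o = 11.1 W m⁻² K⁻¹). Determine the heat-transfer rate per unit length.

Resistance network (inner→outer):
  R'_nickel alloy = ln(0.0471/0.0399)/(2πk) = 0.1659/(2π·10.8) = 0.002445 m·K/W
  R'_phenolic foam = ln(0.0715/0.0471)/(2πk) = 0.4174/(2π·0.0236) = 2.815 m·K/W
  R'_conv,out = 1/(2πr h) = 1/(2π·0.0715·11.1) = 0.2005 m·K/W
ΣR = 0.002445 + 2.815 + 0.2005 = 3.018 m·K/W
Q' = ΔT/ΣR = (5.12 °C − 19.3 °C)/3.018 = -4.70 W/m
(Negative Q' ⇒ heat flows inward; heat gain = 4.70 W/m.)

Q' = 4.70 W/m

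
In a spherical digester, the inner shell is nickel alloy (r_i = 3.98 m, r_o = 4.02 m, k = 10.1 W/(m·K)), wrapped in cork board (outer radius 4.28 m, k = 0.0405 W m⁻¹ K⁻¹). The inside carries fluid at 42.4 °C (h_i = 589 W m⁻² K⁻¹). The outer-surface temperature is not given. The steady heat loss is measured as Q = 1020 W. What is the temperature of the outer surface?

T_out = 12.1 °C

Series resistances:
  R_conv,in = 1/(4πr²h) = 1/(4π·3.98²·589) = 8.529×10^-6 K/W
  R_nickel alloy = (1/3.98 − 1/4.02)/(4πk) = 0.002500/(4π·10.1) = 1.970×10^-5 K/W
  R_cork board = (1/4.02 − 1/4.28)/(4πk) = 0.01511/(4π·0.0405) = 0.02969 K/W
ΣR = 0.02972 K/W
ΔT = Q·ΣR = 1020 × 0.02972 = 30.31 K
Heat flows outward, so T_out = T_in − ΔT = 42.4 − 30.31 = 12.1 °C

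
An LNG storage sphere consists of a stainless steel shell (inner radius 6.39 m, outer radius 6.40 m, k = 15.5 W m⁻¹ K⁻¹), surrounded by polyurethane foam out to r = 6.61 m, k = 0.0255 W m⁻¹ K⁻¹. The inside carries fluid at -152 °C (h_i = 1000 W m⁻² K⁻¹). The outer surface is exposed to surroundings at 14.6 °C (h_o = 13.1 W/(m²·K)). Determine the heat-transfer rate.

Treat each layer as a resistance in series:
  R_conv,in = 1/(4πr²h) = 1/(4π·6.39²·1000) = 1.949×10^-6 K/W
  R_stainless steel = (1/6.39 − 1/6.40)/(4πk) = 2.445×10^-4/(4π·15.5) = 1.255×10^-6 K/W
  R_polyurethane foam = (1/6.40 − 1/6.61)/(4πk) = 0.004964/(4π·0.0255) = 0.01549 K/W
  R_conv,out = 1/(4πr²h) = 1/(4π·6.61²·13.1) = 1.390×10^-4 K/W
ΣR = 1.949×10^-6 + 1.255×10^-6 + 0.01549 + 1.390×10^-4 = 0.01563 K/W
Q = ΔT/ΣR = (-152 °C − 14.6 °C)/0.01563 = -10700 W
(Negative Q ⇒ heat flows inward; heat gain = 10700 W.)

Q = 10.7 kW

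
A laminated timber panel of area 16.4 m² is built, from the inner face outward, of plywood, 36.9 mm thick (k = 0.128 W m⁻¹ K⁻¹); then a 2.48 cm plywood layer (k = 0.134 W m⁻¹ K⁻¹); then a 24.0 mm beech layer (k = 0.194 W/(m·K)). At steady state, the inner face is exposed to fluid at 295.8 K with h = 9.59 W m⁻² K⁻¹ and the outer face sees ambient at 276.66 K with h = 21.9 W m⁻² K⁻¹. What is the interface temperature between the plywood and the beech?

Resistance network (inner→outer):
  R_conv,in = 1/(hA) = 1/(9.59·16.4) = 0.006358 K/W
  R_plywood = L/(kA) = 0.0369/(0.128·16.4) = 0.01758 K/W
  R_plywood = L/(kA) = 0.0248/(0.134·16.4) = 0.01129 K/W
  R_beech = L/(kA) = 0.0240/(0.194·16.4) = 0.007543 K/W
  R_conv,out = 1/(hA) = 1/(21.9·16.4) = 0.002784 K/W
ΣR = 0.006358 + 0.01758 + 0.01129 + 0.007543 + 0.002784 = 0.04555 K/W
Q = ΔT/ΣR = (295.8 K − 276.66 K)/0.04555 = 420.2 W
From the inner boundary to the plywood/beech interface, ΣR_partial = 0.03523 K/W.
T_interface = T_in − Q·ΣR_partial = 295.8 K − (420.2)(0.03523) = 281.00 K

T = 281.00 K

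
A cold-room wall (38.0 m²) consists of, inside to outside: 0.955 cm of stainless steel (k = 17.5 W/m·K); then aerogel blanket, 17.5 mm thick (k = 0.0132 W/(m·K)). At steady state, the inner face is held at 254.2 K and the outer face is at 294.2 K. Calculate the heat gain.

Treat each layer as a resistance in series:
  R_stainless steel = L/(kA) = 0.00955/(17.5·38.0) = 1.436×10^-5 K/W
  R_aerogel blanket = L/(kA) = 0.0175/(0.0132·38.0) = 0.03489 K/W
ΣR = 1.436×10^-5 + 0.03489 = 0.03490 K/W
Q = ΔT/ΣR = (254.2 K − 294.2 K)/0.03490 = -1150 W
(Negative Q ⇒ heat flows inward; heat gain = 1150 W.)

Q = 1150 W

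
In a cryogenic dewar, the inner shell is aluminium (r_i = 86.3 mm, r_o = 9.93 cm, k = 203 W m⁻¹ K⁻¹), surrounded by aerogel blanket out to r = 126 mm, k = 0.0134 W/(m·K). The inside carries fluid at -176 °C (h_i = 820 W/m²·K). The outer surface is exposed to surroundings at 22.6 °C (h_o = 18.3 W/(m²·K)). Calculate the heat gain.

Q = 15.3 W

Resistance network (inner→outer):
  R_conv,in = 1/(4πr²h) = 1/(4π·0.0863²·820) = 0.01303 K/W
  R_aluminium = (1/0.0863 − 1/0.0993)/(4πk) = 1.517/(4π·203) = 5.947×10^-4 K/W
  R_aerogel blanket = (1/0.0993 − 1/0.126)/(4πk) = 2.134/(4π·0.0134) = 12.67 K/W
  R_conv,out = 1/(4πr²h) = 1/(4π·0.126²·18.3) = 0.2739 K/W
ΣR = 0.01303 + 5.947×10^-4 + 12.67 + 0.2739 = 12.96 K/W
Q = ΔT/ΣR = (-176 °C − 22.6 °C)/12.96 = -15.3 W
(Negative Q ⇒ heat flows inward; heat gain = 15.3 W.)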